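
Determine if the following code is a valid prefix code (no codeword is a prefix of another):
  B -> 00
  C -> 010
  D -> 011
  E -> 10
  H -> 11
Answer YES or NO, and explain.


Checking each pair (does one codeword prefix another?):
  B='00' vs C='010': no prefix
  B='00' vs D='011': no prefix
  B='00' vs E='10': no prefix
  B='00' vs H='11': no prefix
  C='010' vs B='00': no prefix
  C='010' vs D='011': no prefix
  C='010' vs E='10': no prefix
  C='010' vs H='11': no prefix
  D='011' vs B='00': no prefix
  D='011' vs C='010': no prefix
  D='011' vs E='10': no prefix
  D='011' vs H='11': no prefix
  E='10' vs B='00': no prefix
  E='10' vs C='010': no prefix
  E='10' vs D='011': no prefix
  E='10' vs H='11': no prefix
  H='11' vs B='00': no prefix
  H='11' vs C='010': no prefix
  H='11' vs D='011': no prefix
  H='11' vs E='10': no prefix
No violation found over all pairs.

YES -- this is a valid prefix code. No codeword is a prefix of any other codeword.


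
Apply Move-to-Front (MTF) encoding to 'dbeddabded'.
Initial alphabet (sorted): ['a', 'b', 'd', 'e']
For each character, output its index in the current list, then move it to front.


MTF encoding:
'd': index 2 in ['a', 'b', 'd', 'e'] -> ['d', 'a', 'b', 'e']
'b': index 2 in ['d', 'a', 'b', 'e'] -> ['b', 'd', 'a', 'e']
'e': index 3 in ['b', 'd', 'a', 'e'] -> ['e', 'b', 'd', 'a']
'd': index 2 in ['e', 'b', 'd', 'a'] -> ['d', 'e', 'b', 'a']
'd': index 0 in ['d', 'e', 'b', 'a'] -> ['d', 'e', 'b', 'a']
'a': index 3 in ['d', 'e', 'b', 'a'] -> ['a', 'd', 'e', 'b']
'b': index 3 in ['a', 'd', 'e', 'b'] -> ['b', 'a', 'd', 'e']
'd': index 2 in ['b', 'a', 'd', 'e'] -> ['d', 'b', 'a', 'e']
'e': index 3 in ['d', 'b', 'a', 'e'] -> ['e', 'd', 'b', 'a']
'd': index 1 in ['e', 'd', 'b', 'a'] -> ['d', 'e', 'b', 'a']


Output: [2, 2, 3, 2, 0, 3, 3, 2, 3, 1]


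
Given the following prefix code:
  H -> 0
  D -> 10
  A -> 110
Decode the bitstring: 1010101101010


Decoding step by step:
Bits 10 -> D
Bits 10 -> D
Bits 10 -> D
Bits 110 -> A
Bits 10 -> D
Bits 10 -> D


Decoded message: DDDADD


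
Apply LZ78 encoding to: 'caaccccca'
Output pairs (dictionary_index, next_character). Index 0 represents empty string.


LZ78 encoding steps:
Dictionary: {0: ''}
Step 1: w='' (idx 0), next='c' -> output (0, 'c'), add 'c' as idx 1
Step 2: w='' (idx 0), next='a' -> output (0, 'a'), add 'a' as idx 2
Step 3: w='a' (idx 2), next='c' -> output (2, 'c'), add 'ac' as idx 3
Step 4: w='c' (idx 1), next='c' -> output (1, 'c'), add 'cc' as idx 4
Step 5: w='cc' (idx 4), next='a' -> output (4, 'a'), add 'cca' as idx 5


Encoded: [(0, 'c'), (0, 'a'), (2, 'c'), (1, 'c'), (4, 'a')]


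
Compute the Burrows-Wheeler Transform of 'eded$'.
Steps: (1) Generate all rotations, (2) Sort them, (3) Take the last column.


Rotations (sorted):
  0: $eded -> last char: d
  1: d$ede -> last char: e
  2: ded$e -> last char: e
  3: ed$ed -> last char: d
  4: eded$ -> last char: $


BWT = deed$


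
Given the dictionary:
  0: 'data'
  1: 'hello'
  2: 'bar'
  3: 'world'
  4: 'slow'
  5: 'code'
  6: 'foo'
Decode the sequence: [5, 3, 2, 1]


Look up each index in the dictionary:
  5 -> 'code'
  3 -> 'world'
  2 -> 'bar'
  1 -> 'hello'

Decoded: "code world bar hello"


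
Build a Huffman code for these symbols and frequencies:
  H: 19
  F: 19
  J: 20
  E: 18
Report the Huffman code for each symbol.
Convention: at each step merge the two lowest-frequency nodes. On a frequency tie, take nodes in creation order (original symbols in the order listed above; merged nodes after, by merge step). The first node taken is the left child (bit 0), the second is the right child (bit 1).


Huffman tree construction:
Step 1: Merge E(18) + H(19) = 37
Step 2: Merge F(19) + J(20) = 39
Step 3: Merge (E+H)(37) + (F+J)(39) = 76
Read each symbol's code off the tree from the root (left child = 0, right child = 1).

Codes:
  H: 01 (length 2)
  F: 10 (length 2)
  J: 11 (length 2)
  E: 00 (length 2)
Average code length: 152/76 = 2.0000 bits/symbol


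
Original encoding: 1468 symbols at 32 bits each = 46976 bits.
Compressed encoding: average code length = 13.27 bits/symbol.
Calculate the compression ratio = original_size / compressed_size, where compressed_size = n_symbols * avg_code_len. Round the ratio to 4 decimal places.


original_size = n_symbols * orig_bits = 1468 * 32 = 46976 bits
compressed_size = n_symbols * avg_code_len = 1468 * 13.27 = 19480.36 bits
ratio = original_size / compressed_size = 46976 / 19480.36 = 2.4115

Compression ratio = 2.4115


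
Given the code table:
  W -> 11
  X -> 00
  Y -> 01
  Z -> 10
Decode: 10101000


Decoding:
10 -> Z
10 -> Z
10 -> Z
00 -> X


Result: ZZZX


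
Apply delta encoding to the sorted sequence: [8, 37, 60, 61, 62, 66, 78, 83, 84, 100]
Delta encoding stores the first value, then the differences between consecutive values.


First value: 8
Deltas:
  37 - 8 = 29
  60 - 37 = 23
  61 - 60 = 1
  62 - 61 = 1
  66 - 62 = 4
  78 - 66 = 12
  83 - 78 = 5
  84 - 83 = 1
  100 - 84 = 16


Delta encoded: [8, 29, 23, 1, 1, 4, 12, 5, 1, 16]


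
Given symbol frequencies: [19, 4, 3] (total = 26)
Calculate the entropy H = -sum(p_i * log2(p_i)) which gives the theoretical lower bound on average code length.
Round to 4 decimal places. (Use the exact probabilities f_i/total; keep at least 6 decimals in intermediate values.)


Per-symbol terms -p_i * log2(p_i) with p_i = f_i/26:
  p = 19/26 = 0.730769: log2(p) = -0.452512, -p*log2(p) = 0.330682
  p = 4/26 = 0.153846: log2(p) = -2.700440, -p*log2(p) = 0.415452
  p = 3/26 = 0.115385: log2(p) = -3.115477, -p*log2(p) = 0.359478
H = 0.330682 + 0.415452 + 0.359478 = 1.105612

H = 1.1056 bits/symbol


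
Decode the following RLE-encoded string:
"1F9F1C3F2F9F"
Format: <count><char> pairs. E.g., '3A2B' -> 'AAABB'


Expanding each <count><char> pair:
  1F -> 'F'
  9F -> 'FFFFFFFFF'
  1C -> 'C'
  3F -> 'FFF'
  2F -> 'FF'
  9F -> 'FFFFFFFFF'

Decoded = FFFFFFFFFFCFFFFFFFFFFFFFF


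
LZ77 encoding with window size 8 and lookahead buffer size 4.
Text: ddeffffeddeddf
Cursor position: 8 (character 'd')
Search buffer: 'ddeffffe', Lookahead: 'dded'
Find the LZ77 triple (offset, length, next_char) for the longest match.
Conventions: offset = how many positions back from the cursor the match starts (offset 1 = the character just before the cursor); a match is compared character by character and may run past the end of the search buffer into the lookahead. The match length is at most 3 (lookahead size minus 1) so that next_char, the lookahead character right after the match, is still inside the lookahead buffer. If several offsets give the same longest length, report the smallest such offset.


Try each offset into the search buffer:
  offset=1 (pos 7, char 'e'): match length 0
  offset=2 (pos 6, char 'f'): match length 0
  offset=3 (pos 5, char 'f'): match length 0
  offset=4 (pos 4, char 'f'): match length 0
  offset=5 (pos 3, char 'f'): match length 0
  offset=6 (pos 2, char 'e'): match length 0
  offset=7 (pos 1, char 'd'): match length 1
  offset=8 (pos 0, char 'd'): match length 3
Longest match has length 3 at offset 8.
next_char = character at position 8 + 3 = 11 -> 'd'

Best match: offset=8, length=3 (matching 'dde' starting at position 0)
LZ77 triple: (8, 3, 'd')


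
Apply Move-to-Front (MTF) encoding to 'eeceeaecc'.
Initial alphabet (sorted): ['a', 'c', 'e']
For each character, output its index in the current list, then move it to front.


MTF encoding:
'e': index 2 in ['a', 'c', 'e'] -> ['e', 'a', 'c']
'e': index 0 in ['e', 'a', 'c'] -> ['e', 'a', 'c']
'c': index 2 in ['e', 'a', 'c'] -> ['c', 'e', 'a']
'e': index 1 in ['c', 'e', 'a'] -> ['e', 'c', 'a']
'e': index 0 in ['e', 'c', 'a'] -> ['e', 'c', 'a']
'a': index 2 in ['e', 'c', 'a'] -> ['a', 'e', 'c']
'e': index 1 in ['a', 'e', 'c'] -> ['e', 'a', 'c']
'c': index 2 in ['e', 'a', 'c'] -> ['c', 'e', 'a']
'c': index 0 in ['c', 'e', 'a'] -> ['c', 'e', 'a']


Output: [2, 0, 2, 1, 0, 2, 1, 2, 0]


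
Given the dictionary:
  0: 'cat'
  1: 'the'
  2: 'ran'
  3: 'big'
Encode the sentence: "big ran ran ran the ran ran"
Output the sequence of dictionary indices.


Look up each word in the dictionary:
  'big' -> 3
  'ran' -> 2
  'ran' -> 2
  'ran' -> 2
  'the' -> 1
  'ran' -> 2
  'ran' -> 2

Encoded: [3, 2, 2, 2, 1, 2, 2]


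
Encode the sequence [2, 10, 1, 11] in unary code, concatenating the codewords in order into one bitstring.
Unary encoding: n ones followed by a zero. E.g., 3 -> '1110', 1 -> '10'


Encode each number as n ones followed by a terminating 0:
  2 -> 110 (3 bits)
  10 -> 11111111110 (11 bits)
  1 -> 10 (2 bits)
  11 -> 111111111110 (12 bits)
Total length = 3 + 11 + 2 + 12 = 28 bits.

Unary([2, 10, 1, 11]) = 1101111111111010111111111110 (28 bits)


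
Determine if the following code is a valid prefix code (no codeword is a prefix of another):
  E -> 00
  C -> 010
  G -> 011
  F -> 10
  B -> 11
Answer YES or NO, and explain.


Checking each pair (does one codeword prefix another?):
  E='00' vs C='010': no prefix
  E='00' vs G='011': no prefix
  E='00' vs F='10': no prefix
  E='00' vs B='11': no prefix
  C='010' vs E='00': no prefix
  C='010' vs G='011': no prefix
  C='010' vs F='10': no prefix
  C='010' vs B='11': no prefix
  G='011' vs E='00': no prefix
  G='011' vs C='010': no prefix
  G='011' vs F='10': no prefix
  G='011' vs B='11': no prefix
  F='10' vs E='00': no prefix
  F='10' vs C='010': no prefix
  F='10' vs G='011': no prefix
  F='10' vs B='11': no prefix
  B='11' vs E='00': no prefix
  B='11' vs C='010': no prefix
  B='11' vs G='011': no prefix
  B='11' vs F='10': no prefix
No violation found over all pairs.

YES -- this is a valid prefix code. No codeword is a prefix of any other codeword.


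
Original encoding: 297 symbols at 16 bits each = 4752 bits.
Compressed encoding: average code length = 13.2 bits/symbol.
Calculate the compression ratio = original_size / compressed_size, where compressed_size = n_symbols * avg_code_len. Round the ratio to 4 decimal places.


original_size = n_symbols * orig_bits = 297 * 16 = 4752 bits
compressed_size = n_symbols * avg_code_len = 297 * 13.2 = 3920.4 bits
ratio = original_size / compressed_size = 4752 / 3920.4 = 1.2121

Compression ratio = 1.2121


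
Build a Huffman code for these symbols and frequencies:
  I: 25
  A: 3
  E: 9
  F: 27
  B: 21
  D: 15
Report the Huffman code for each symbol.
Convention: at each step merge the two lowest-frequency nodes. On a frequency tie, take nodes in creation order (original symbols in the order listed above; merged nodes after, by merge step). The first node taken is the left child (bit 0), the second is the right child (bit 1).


Huffman tree construction:
Step 1: Merge A(3) + E(9) = 12
Step 2: Merge (A+E)(12) + D(15) = 27
Step 3: Merge B(21) + I(25) = 46
Step 4: Merge F(27) + ((A+E)+D)(27) = 54
Step 5: Merge (B+I)(46) + (F+((A+E)+D))(54) = 100
Read each symbol's code off the tree from the root (left child = 0, right child = 1).

Codes:
  I: 01 (length 2)
  A: 1100 (length 4)
  E: 1101 (length 4)
  F: 10 (length 2)
  B: 00 (length 2)
  D: 111 (length 3)
Average code length: 239/100 = 2.3900 bits/symbol


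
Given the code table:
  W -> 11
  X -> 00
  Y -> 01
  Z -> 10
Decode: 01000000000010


Decoding:
01 -> Y
00 -> X
00 -> X
00 -> X
00 -> X
00 -> X
10 -> Z


Result: YXXXXXZ


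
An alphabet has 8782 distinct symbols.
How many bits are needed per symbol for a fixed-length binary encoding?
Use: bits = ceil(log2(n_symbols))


log2(8782) = 13.1003
Bracket: 2^13 = 8192 < 8782 <= 2^14 = 16384
So ceil(log2(8782)) = 14

bits = ceil(log2(8782)) = ceil(13.1003) = 14 bits


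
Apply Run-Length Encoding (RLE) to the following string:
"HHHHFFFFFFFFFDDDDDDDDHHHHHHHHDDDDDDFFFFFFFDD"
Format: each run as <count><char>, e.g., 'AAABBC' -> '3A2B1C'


Scanning runs left to right:
  i=0: run of 'H' x 4 -> '4H'
  i=4: run of 'F' x 9 -> '9F'
  i=13: run of 'D' x 8 -> '8D'
  i=21: run of 'H' x 8 -> '8H'
  i=29: run of 'D' x 6 -> '6D'
  i=35: run of 'F' x 7 -> '7F'
  i=42: run of 'D' x 2 -> '2D'

RLE = 4H9F8D8H6D7F2D


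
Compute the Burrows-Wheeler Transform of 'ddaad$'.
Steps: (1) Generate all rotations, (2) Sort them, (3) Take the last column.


Rotations (sorted):
  0: $ddaad -> last char: d
  1: aad$dd -> last char: d
  2: ad$dda -> last char: a
  3: d$ddaa -> last char: a
  4: daad$d -> last char: d
  5: ddaad$ -> last char: $


BWT = ddaad$


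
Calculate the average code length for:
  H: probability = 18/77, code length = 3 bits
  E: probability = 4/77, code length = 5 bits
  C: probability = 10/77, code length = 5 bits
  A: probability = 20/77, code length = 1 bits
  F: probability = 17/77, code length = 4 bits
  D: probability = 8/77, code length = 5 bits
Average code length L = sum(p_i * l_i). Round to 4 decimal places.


Weighted contributions p_i * l_i:
  H: (18/77) * 3 = 54/77
  E: (4/77) * 5 = 20/77
  C: (10/77) * 5 = 50/77
  A: (20/77) * 1 = 20/77
  F: (17/77) * 4 = 68/77
  D: (8/77) * 5 = 40/77
Sum = (54 + 20 + 50 + 20 + 68 + 40)/77 = 252/77

L = 252/77 = 3.2727 bits/symbol


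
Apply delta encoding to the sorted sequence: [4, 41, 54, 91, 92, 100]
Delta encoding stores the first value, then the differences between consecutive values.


First value: 4
Deltas:
  41 - 4 = 37
  54 - 41 = 13
  91 - 54 = 37
  92 - 91 = 1
  100 - 92 = 8


Delta encoded: [4, 37, 13, 37, 1, 8]


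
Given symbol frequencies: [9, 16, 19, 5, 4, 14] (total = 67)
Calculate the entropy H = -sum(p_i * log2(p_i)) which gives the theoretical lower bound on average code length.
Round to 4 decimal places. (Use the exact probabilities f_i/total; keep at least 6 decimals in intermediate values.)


Per-symbol terms -p_i * log2(p_i) with p_i = f_i/67:
  p = 9/67 = 0.134328: log2(p) = -2.896164, -p*log2(p) = 0.389037
  p = 16/67 = 0.238806: log2(p) = -2.066089, -p*log2(p) = 0.493394
  p = 19/67 = 0.283582: log2(p) = -1.818162, -p*log2(p) = 0.515598
  p = 5/67 = 0.074627: log2(p) = -3.744161, -p*log2(p) = 0.279415
  p = 4/67 = 0.059701: log2(p) = -4.066089, -p*log2(p) = 0.242752
  p = 14/67 = 0.208955: log2(p) = -2.258734, -p*log2(p) = 0.471974
H = 0.389037 + 0.493394 + 0.515598 + 0.279415 + 0.242752 + 0.471974 = 2.392170

H = 2.3922 bits/symbol


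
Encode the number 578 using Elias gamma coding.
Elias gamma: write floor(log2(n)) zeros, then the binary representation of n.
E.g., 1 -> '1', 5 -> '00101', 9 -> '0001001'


num_bits = floor(log2(578)) + 1 = 10
leading_zeros = num_bits - 1 = 9
binary(578) = 1001000010

Elias gamma(578) = '000000000' + '1001000010' = 0000000001001000010 (19 bits)


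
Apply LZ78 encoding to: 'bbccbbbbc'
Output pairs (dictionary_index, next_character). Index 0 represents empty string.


LZ78 encoding steps:
Dictionary: {0: ''}
Step 1: w='' (idx 0), next='b' -> output (0, 'b'), add 'b' as idx 1
Step 2: w='b' (idx 1), next='c' -> output (1, 'c'), add 'bc' as idx 2
Step 3: w='' (idx 0), next='c' -> output (0, 'c'), add 'c' as idx 3
Step 4: w='b' (idx 1), next='b' -> output (1, 'b'), add 'bb' as idx 4
Step 5: w='bb' (idx 4), next='c' -> output (4, 'c'), add 'bbc' as idx 5


Encoded: [(0, 'b'), (1, 'c'), (0, 'c'), (1, 'b'), (4, 'c')]


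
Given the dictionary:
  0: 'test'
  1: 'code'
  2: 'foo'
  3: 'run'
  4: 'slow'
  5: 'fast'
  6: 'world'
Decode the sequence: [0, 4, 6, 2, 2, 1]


Look up each index in the dictionary:
  0 -> 'test'
  4 -> 'slow'
  6 -> 'world'
  2 -> 'foo'
  2 -> 'foo'
  1 -> 'code'

Decoded: "test slow world foo foo code"


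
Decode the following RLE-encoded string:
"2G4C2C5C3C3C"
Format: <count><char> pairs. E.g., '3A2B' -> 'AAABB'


Expanding each <count><char> pair:
  2G -> 'GG'
  4C -> 'CCCC'
  2C -> 'CC'
  5C -> 'CCCCC'
  3C -> 'CCC'
  3C -> 'CCC'

Decoded = GGCCCCCCCCCCCCCCCCC


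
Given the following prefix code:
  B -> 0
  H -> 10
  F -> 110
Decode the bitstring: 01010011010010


Decoding step by step:
Bits 0 -> B
Bits 10 -> H
Bits 10 -> H
Bits 0 -> B
Bits 110 -> F
Bits 10 -> H
Bits 0 -> B
Bits 10 -> H


Decoded message: BHHBFHBH


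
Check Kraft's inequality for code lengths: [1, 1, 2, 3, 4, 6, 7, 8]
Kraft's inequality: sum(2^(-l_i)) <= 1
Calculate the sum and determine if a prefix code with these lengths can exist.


Sum = 2^(-1) + 2^(-1) + 2^(-2) + 2^(-3) + 2^(-4) + 2^(-6) + 2^(-7) + 2^(-8)
    = 0.5 + 0.5 + 0.25 + 0.125 + 0.0625 + 0.015625 + 0.0078125 + 0.00390625
    = 375/256 = 1.46484375
Since 1.46484375 > 1, Kraft's inequality is NOT satisfied.
A prefix code with these lengths CANNOT exist.

Kraft sum = 1.46484375. Not satisfied.


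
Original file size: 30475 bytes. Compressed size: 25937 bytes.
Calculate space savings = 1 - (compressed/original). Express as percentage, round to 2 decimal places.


ratio = compressed/original = 25937/30475 = 0.851091
savings = 1 - ratio = 1 - 0.851091 = 0.148909
as a percentage: 0.148909 * 100 = 14.89%

Space savings = 1 - 25937/30475 = 14.89%


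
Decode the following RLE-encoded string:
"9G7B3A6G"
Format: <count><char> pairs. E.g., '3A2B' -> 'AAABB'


Expanding each <count><char> pair:
  9G -> 'GGGGGGGGG'
  7B -> 'BBBBBBB'
  3A -> 'AAA'
  6G -> 'GGGGGG'

Decoded = GGGGGGGGGBBBBBBBAAAGGGGGG


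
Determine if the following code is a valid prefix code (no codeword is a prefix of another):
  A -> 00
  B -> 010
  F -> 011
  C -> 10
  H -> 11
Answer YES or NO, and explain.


Checking each pair (does one codeword prefix another?):
  A='00' vs B='010': no prefix
  A='00' vs F='011': no prefix
  A='00' vs C='10': no prefix
  A='00' vs H='11': no prefix
  B='010' vs A='00': no prefix
  B='010' vs F='011': no prefix
  B='010' vs C='10': no prefix
  B='010' vs H='11': no prefix
  F='011' vs A='00': no prefix
  F='011' vs B='010': no prefix
  F='011' vs C='10': no prefix
  F='011' vs H='11': no prefix
  C='10' vs A='00': no prefix
  C='10' vs B='010': no prefix
  C='10' vs F='011': no prefix
  C='10' vs H='11': no prefix
  H='11' vs A='00': no prefix
  H='11' vs B='010': no prefix
  H='11' vs F='011': no prefix
  H='11' vs C='10': no prefix
No violation found over all pairs.

YES -- this is a valid prefix code. No codeword is a prefix of any other codeword.


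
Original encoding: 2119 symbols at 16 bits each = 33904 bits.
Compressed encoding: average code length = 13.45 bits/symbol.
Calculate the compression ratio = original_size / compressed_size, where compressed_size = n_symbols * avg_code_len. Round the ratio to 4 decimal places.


original_size = n_symbols * orig_bits = 2119 * 16 = 33904 bits
compressed_size = n_symbols * avg_code_len = 2119 * 13.45 = 28500.55 bits
ratio = original_size / compressed_size = 33904 / 28500.55 = 1.1896

Compression ratio = 1.1896


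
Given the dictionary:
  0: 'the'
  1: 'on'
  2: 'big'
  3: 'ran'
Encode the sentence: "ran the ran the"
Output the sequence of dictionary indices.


Look up each word in the dictionary:
  'ran' -> 3
  'the' -> 0
  'ran' -> 3
  'the' -> 0

Encoded: [3, 0, 3, 0]


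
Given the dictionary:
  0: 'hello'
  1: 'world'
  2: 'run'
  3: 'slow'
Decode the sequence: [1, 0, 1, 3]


Look up each index in the dictionary:
  1 -> 'world'
  0 -> 'hello'
  1 -> 'world'
  3 -> 'slow'

Decoded: "world hello world slow"


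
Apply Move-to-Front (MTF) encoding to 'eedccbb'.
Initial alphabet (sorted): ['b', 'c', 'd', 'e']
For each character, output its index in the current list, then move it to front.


MTF encoding:
'e': index 3 in ['b', 'c', 'd', 'e'] -> ['e', 'b', 'c', 'd']
'e': index 0 in ['e', 'b', 'c', 'd'] -> ['e', 'b', 'c', 'd']
'd': index 3 in ['e', 'b', 'c', 'd'] -> ['d', 'e', 'b', 'c']
'c': index 3 in ['d', 'e', 'b', 'c'] -> ['c', 'd', 'e', 'b']
'c': index 0 in ['c', 'd', 'e', 'b'] -> ['c', 'd', 'e', 'b']
'b': index 3 in ['c', 'd', 'e', 'b'] -> ['b', 'c', 'd', 'e']
'b': index 0 in ['b', 'c', 'd', 'e'] -> ['b', 'c', 'd', 'e']


Output: [3, 0, 3, 3, 0, 3, 0]


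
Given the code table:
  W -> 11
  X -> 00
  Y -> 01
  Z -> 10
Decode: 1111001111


Decoding:
11 -> W
11 -> W
00 -> X
11 -> W
11 -> W


Result: WWXWW


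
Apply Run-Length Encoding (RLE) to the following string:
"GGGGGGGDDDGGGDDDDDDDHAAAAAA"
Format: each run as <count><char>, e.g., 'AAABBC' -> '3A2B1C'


Scanning runs left to right:
  i=0: run of 'G' x 7 -> '7G'
  i=7: run of 'D' x 3 -> '3D'
  i=10: run of 'G' x 3 -> '3G'
  i=13: run of 'D' x 7 -> '7D'
  i=20: run of 'H' x 1 -> '1H'
  i=21: run of 'A' x 6 -> '6A'

RLE = 7G3D3G7D1H6A


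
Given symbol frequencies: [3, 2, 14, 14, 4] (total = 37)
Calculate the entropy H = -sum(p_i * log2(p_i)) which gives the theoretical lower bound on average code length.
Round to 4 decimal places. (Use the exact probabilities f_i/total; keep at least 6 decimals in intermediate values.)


Per-symbol terms -p_i * log2(p_i) with p_i = f_i/37:
  p = 3/37 = 0.081081: log2(p) = -3.624491, -p*log2(p) = 0.293878
  p = 2/37 = 0.054054: log2(p) = -4.209453, -p*log2(p) = 0.227538
  p = 14/37 = 0.378378: log2(p) = -1.402098, -p*log2(p) = 0.530524
  p = 14/37 = 0.378378: log2(p) = -1.402098, -p*log2(p) = 0.530524
  p = 4/37 = 0.108108: log2(p) = -3.209453, -p*log2(p) = 0.346968
H = 0.293878 + 0.227538 + 0.530524 + 0.530524 + 0.346968 = 1.929432

H = 1.9294 bits/symbol


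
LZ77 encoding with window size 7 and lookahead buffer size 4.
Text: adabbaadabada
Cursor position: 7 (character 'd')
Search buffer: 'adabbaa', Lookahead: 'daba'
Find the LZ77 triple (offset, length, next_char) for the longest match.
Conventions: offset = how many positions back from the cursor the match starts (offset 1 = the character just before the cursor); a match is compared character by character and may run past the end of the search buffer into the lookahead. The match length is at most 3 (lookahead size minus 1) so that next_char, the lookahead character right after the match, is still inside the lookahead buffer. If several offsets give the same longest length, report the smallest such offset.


Try each offset into the search buffer:
  offset=1 (pos 6, char 'a'): match length 0
  offset=2 (pos 5, char 'a'): match length 0
  offset=3 (pos 4, char 'b'): match length 0
  offset=4 (pos 3, char 'b'): match length 0
  offset=5 (pos 2, char 'a'): match length 0
  offset=6 (pos 1, char 'd'): match length 3
  offset=7 (pos 0, char 'a'): match length 0
Longest match has length 3 at offset 6.
next_char = character at position 7 + 3 = 10 -> 'a'

Best match: offset=6, length=3 (matching 'dab' starting at position 1)
LZ77 triple: (6, 3, 'a')


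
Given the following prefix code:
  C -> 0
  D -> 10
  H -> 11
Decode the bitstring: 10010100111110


Decoding step by step:
Bits 10 -> D
Bits 0 -> C
Bits 10 -> D
Bits 10 -> D
Bits 0 -> C
Bits 11 -> H
Bits 11 -> H
Bits 10 -> D


Decoded message: DCDDCHHD


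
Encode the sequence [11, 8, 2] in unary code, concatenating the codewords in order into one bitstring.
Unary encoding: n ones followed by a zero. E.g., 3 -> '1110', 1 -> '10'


Encode each number as n ones followed by a terminating 0:
  11 -> 111111111110 (12 bits)
  8 -> 111111110 (9 bits)
  2 -> 110 (3 bits)
Total length = 12 + 9 + 3 = 24 bits.

Unary([11, 8, 2]) = 111111111110111111110110 (24 bits)


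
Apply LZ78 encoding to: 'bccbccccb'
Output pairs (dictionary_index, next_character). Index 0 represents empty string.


LZ78 encoding steps:
Dictionary: {0: ''}
Step 1: w='' (idx 0), next='b' -> output (0, 'b'), add 'b' as idx 1
Step 2: w='' (idx 0), next='c' -> output (0, 'c'), add 'c' as idx 2
Step 3: w='c' (idx 2), next='b' -> output (2, 'b'), add 'cb' as idx 3
Step 4: w='c' (idx 2), next='c' -> output (2, 'c'), add 'cc' as idx 4
Step 5: w='cc' (idx 4), next='b' -> output (4, 'b'), add 'ccb' as idx 5


Encoded: [(0, 'b'), (0, 'c'), (2, 'b'), (2, 'c'), (4, 'b')]


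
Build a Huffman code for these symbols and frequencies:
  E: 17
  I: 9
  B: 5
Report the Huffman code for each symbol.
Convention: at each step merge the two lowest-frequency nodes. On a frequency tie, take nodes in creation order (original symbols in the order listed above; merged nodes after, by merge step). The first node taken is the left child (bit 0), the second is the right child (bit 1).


Huffman tree construction:
Step 1: Merge B(5) + I(9) = 14
Step 2: Merge (B+I)(14) + E(17) = 31
Read each symbol's code off the tree from the root (left child = 0, right child = 1).

Codes:
  E: 1 (length 1)
  I: 01 (length 2)
  B: 00 (length 2)
Average code length: 45/31 = 1.4516 bits/symbol


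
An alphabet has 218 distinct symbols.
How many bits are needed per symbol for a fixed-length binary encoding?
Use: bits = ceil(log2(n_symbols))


log2(218) = 7.7682
Bracket: 2^7 = 128 < 218 <= 2^8 = 256
So ceil(log2(218)) = 8

bits = ceil(log2(218)) = ceil(7.7682) = 8 bits


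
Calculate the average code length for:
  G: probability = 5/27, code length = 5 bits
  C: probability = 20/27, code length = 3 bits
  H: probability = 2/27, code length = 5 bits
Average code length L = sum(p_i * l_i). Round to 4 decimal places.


Weighted contributions p_i * l_i:
  G: (5/27) * 5 = 25/27
  C: (20/27) * 3 = 60/27
  H: (2/27) * 5 = 10/27
Sum = (25 + 60 + 10)/27 = 95/27

L = 95/27 = 3.5185 bits/symbol


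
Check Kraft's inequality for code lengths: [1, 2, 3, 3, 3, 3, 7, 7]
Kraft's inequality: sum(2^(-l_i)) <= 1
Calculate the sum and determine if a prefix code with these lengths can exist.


Sum = 2^(-1) + 2^(-2) + 2^(-3) + 2^(-3) + 2^(-3) + 2^(-3) + 2^(-7) + 2^(-7)
    = 0.5 + 0.25 + 0.125 + 0.125 + 0.125 + 0.125 + 0.0078125 + 0.0078125
    = 162/128 = 1.265625
Since 1.265625 > 1, Kraft's inequality is NOT satisfied.
A prefix code with these lengths CANNOT exist.

Kraft sum = 1.265625. Not satisfied.


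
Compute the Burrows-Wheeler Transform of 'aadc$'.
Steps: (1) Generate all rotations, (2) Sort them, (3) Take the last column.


Rotations (sorted):
  0: $aadc -> last char: c
  1: aadc$ -> last char: $
  2: adc$a -> last char: a
  3: c$aad -> last char: d
  4: dc$aa -> last char: a


BWT = c$ada


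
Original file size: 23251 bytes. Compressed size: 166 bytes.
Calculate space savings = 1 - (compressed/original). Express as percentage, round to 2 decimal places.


ratio = compressed/original = 166/23251 = 0.007139
savings = 1 - ratio = 1 - 0.007139 = 0.992861
as a percentage: 0.992861 * 100 = 99.29%

Space savings = 1 - 166/23251 = 99.29%


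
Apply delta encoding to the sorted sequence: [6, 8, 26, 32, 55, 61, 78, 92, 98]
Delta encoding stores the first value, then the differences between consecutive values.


First value: 6
Deltas:
  8 - 6 = 2
  26 - 8 = 18
  32 - 26 = 6
  55 - 32 = 23
  61 - 55 = 6
  78 - 61 = 17
  92 - 78 = 14
  98 - 92 = 6


Delta encoded: [6, 2, 18, 6, 23, 6, 17, 14, 6]


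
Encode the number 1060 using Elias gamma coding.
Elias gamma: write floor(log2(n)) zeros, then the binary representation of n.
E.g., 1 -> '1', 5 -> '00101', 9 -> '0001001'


num_bits = floor(log2(1060)) + 1 = 11
leading_zeros = num_bits - 1 = 10
binary(1060) = 10000100100

Elias gamma(1060) = '0000000000' + '10000100100' = 000000000010000100100 (21 bits)


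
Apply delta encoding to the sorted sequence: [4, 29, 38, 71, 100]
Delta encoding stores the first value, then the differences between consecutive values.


First value: 4
Deltas:
  29 - 4 = 25
  38 - 29 = 9
  71 - 38 = 33
  100 - 71 = 29


Delta encoded: [4, 25, 9, 33, 29]


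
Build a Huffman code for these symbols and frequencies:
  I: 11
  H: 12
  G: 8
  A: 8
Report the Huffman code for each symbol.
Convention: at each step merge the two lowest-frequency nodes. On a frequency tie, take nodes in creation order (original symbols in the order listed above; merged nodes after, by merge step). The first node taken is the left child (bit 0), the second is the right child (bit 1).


Huffman tree construction:
Step 1: Merge G(8) + A(8) = 16
Step 2: Merge I(11) + H(12) = 23
Step 3: Merge (G+A)(16) + (I+H)(23) = 39
Read each symbol's code off the tree from the root (left child = 0, right child = 1).

Codes:
  I: 10 (length 2)
  H: 11 (length 2)
  G: 00 (length 2)
  A: 01 (length 2)
Average code length: 78/39 = 2.0000 bits/symbol


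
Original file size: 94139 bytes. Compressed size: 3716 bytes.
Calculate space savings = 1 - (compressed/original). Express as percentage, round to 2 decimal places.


ratio = compressed/original = 3716/94139 = 0.039474
savings = 1 - ratio = 1 - 0.039474 = 0.960526
as a percentage: 0.960526 * 100 = 96.05%

Space savings = 1 - 3716/94139 = 96.05%


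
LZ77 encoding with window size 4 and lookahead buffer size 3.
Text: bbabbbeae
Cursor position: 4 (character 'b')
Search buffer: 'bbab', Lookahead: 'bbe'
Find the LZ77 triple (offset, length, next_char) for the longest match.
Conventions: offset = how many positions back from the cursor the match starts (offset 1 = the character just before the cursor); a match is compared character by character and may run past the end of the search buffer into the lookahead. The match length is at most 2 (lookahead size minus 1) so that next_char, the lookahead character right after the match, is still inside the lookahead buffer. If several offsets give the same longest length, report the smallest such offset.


Try each offset into the search buffer:
  offset=1 (pos 3, char 'b'): match length 2
  offset=2 (pos 2, char 'a'): match length 0
  offset=3 (pos 1, char 'b'): match length 1
  offset=4 (pos 0, char 'b'): match length 2
Longest match has length 2, found at offsets 1, 4; take the smallest, offset 1.
next_char = character at position 4 + 2 = 6 -> 'e'

Best match: offset=1, length=2 (matching 'bb' starting at position 3)
LZ77 triple: (1, 2, 'e')


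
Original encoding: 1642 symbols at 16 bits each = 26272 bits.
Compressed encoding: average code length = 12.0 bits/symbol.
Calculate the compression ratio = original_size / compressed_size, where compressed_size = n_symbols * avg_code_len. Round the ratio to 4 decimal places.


original_size = n_symbols * orig_bits = 1642 * 16 = 26272 bits
compressed_size = n_symbols * avg_code_len = 1642 * 12.0 = 19704.0 bits
ratio = original_size / compressed_size = 26272 / 19704.0 = 1.3333

Compression ratio = 1.3333


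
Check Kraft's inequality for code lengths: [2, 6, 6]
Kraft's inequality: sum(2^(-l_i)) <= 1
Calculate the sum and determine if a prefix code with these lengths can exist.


Sum = 2^(-2) + 2^(-6) + 2^(-6)
    = 0.25 + 0.015625 + 0.015625
    = 18/64 = 0.28125
Since 0.28125 <= 1, Kraft's inequality IS satisfied.
A prefix code with these lengths CAN exist.

Kraft sum = 0.28125. Satisfied.


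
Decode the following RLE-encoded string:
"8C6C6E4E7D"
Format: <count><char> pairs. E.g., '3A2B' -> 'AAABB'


Expanding each <count><char> pair:
  8C -> 'CCCCCCCC'
  6C -> 'CCCCCC'
  6E -> 'EEEEEE'
  4E -> 'EEEE'
  7D -> 'DDDDDDD'

Decoded = CCCCCCCCCCCCCCEEEEEEEEEEDDDDDDD


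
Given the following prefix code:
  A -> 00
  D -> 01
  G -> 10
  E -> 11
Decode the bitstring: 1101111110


Decoding step by step:
Bits 11 -> E
Bits 01 -> D
Bits 11 -> E
Bits 11 -> E
Bits 10 -> G


Decoded message: EDEEG


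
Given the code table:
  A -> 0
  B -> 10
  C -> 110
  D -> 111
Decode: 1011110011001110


Decoding:
10 -> B
111 -> D
10 -> B
0 -> A
110 -> C
0 -> A
111 -> D
0 -> A


Result: BDBACADA


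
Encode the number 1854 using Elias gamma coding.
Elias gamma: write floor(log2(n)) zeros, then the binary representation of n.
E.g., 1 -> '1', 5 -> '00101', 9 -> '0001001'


num_bits = floor(log2(1854)) + 1 = 11
leading_zeros = num_bits - 1 = 10
binary(1854) = 11100111110

Elias gamma(1854) = '0000000000' + '11100111110' = 000000000011100111110 (21 bits)


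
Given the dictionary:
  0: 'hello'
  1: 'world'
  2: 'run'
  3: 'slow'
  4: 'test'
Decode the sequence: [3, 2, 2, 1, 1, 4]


Look up each index in the dictionary:
  3 -> 'slow'
  2 -> 'run'
  2 -> 'run'
  1 -> 'world'
  1 -> 'world'
  4 -> 'test'

Decoded: "slow run run world world test"


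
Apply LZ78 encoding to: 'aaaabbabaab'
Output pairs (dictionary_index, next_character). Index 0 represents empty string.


LZ78 encoding steps:
Dictionary: {0: ''}
Step 1: w='' (idx 0), next='a' -> output (0, 'a'), add 'a' as idx 1
Step 2: w='a' (idx 1), next='a' -> output (1, 'a'), add 'aa' as idx 2
Step 3: w='a' (idx 1), next='b' -> output (1, 'b'), add 'ab' as idx 3
Step 4: w='' (idx 0), next='b' -> output (0, 'b'), add 'b' as idx 4
Step 5: w='ab' (idx 3), next='a' -> output (3, 'a'), add 'aba' as idx 5
Step 6: w='ab' (idx 3), end of input -> output (3, '')


Encoded: [(0, 'a'), (1, 'a'), (1, 'b'), (0, 'b'), (3, 'a'), (3, '')]


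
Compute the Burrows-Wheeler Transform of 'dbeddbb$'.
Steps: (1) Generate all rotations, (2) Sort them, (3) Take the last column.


Rotations (sorted):
  0: $dbeddbb -> last char: b
  1: b$dbeddb -> last char: b
  2: bb$dbedd -> last char: d
  3: beddbb$d -> last char: d
  4: dbb$dbed -> last char: d
  5: dbeddbb$ -> last char: $
  6: ddbb$dbe -> last char: e
  7: eddbb$db -> last char: b


BWT = bbddd$eb


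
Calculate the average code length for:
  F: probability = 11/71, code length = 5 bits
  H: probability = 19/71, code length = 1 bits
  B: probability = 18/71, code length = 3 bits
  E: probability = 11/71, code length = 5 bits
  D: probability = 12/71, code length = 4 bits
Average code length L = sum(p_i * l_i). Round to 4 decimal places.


Weighted contributions p_i * l_i:
  F: (11/71) * 5 = 55/71
  H: (19/71) * 1 = 19/71
  B: (18/71) * 3 = 54/71
  E: (11/71) * 5 = 55/71
  D: (12/71) * 4 = 48/71
Sum = (55 + 19 + 54 + 55 + 48)/71 = 231/71

L = 231/71 = 3.2535 bits/symbol


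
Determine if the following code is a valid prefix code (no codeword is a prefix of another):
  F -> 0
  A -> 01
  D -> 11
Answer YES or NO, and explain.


Checking each pair (does one codeword prefix another?):
  F='0' vs A='01': prefix -- VIOLATION

NO -- this is NOT a valid prefix code. F (0) is a prefix of A (01).


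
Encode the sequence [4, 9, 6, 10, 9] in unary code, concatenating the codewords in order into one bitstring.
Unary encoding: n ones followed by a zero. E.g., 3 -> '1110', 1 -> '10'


Encode each number as n ones followed by a terminating 0:
  4 -> 11110 (5 bits)
  9 -> 1111111110 (10 bits)
  6 -> 1111110 (7 bits)
  10 -> 11111111110 (11 bits)
  9 -> 1111111110 (10 bits)
Total length = 5 + 10 + 7 + 11 + 10 = 43 bits.

Unary([4, 9, 6, 10, 9]) = 1111011111111101111110111111111101111111110 (43 bits)


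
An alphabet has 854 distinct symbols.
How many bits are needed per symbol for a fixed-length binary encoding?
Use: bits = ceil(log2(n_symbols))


log2(854) = 9.7381
Bracket: 2^9 = 512 < 854 <= 2^10 = 1024
So ceil(log2(854)) = 10

bits = ceil(log2(854)) = ceil(9.7381) = 10 bits


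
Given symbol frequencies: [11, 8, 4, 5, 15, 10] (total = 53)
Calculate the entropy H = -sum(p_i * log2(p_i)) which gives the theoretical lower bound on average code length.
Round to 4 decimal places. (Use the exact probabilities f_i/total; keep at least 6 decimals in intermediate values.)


Per-symbol terms -p_i * log2(p_i) with p_i = f_i/53:
  p = 11/53 = 0.207547: log2(p) = -2.268489, -p*log2(p) = 0.470818
  p = 8/53 = 0.150943: log2(p) = -2.727920, -p*log2(p) = 0.411762
  p = 4/53 = 0.075472: log2(p) = -3.727920, -p*log2(p) = 0.281352
  p = 5/53 = 0.094340: log2(p) = -3.405992, -p*log2(p) = 0.321320
  p = 15/53 = 0.283019: log2(p) = -1.821030, -p*log2(p) = 0.515386
  p = 10/53 = 0.188679: log2(p) = -2.405992, -p*log2(p) = 0.453961
H = 0.470818 + 0.411762 + 0.281352 + 0.321320 + 0.515386 + 0.453961 = 2.454599

H = 2.4546 bits/symbol


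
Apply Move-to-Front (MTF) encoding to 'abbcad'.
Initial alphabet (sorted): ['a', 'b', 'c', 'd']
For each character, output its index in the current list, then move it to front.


MTF encoding:
'a': index 0 in ['a', 'b', 'c', 'd'] -> ['a', 'b', 'c', 'd']
'b': index 1 in ['a', 'b', 'c', 'd'] -> ['b', 'a', 'c', 'd']
'b': index 0 in ['b', 'a', 'c', 'd'] -> ['b', 'a', 'c', 'd']
'c': index 2 in ['b', 'a', 'c', 'd'] -> ['c', 'b', 'a', 'd']
'a': index 2 in ['c', 'b', 'a', 'd'] -> ['a', 'c', 'b', 'd']
'd': index 3 in ['a', 'c', 'b', 'd'] -> ['d', 'a', 'c', 'b']


Output: [0, 1, 0, 2, 2, 3]


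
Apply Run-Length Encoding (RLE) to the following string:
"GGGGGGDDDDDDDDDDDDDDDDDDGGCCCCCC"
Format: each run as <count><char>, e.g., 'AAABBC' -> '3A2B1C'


Scanning runs left to right:
  i=0: run of 'G' x 6 -> '6G'
  i=6: run of 'D' x 18 -> '18D'
  i=24: run of 'G' x 2 -> '2G'
  i=26: run of 'C' x 6 -> '6C'

RLE = 6G18D2G6C


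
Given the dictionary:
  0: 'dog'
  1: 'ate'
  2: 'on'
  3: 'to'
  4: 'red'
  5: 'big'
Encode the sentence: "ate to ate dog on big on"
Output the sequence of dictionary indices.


Look up each word in the dictionary:
  'ate' -> 1
  'to' -> 3
  'ate' -> 1
  'dog' -> 0
  'on' -> 2
  'big' -> 5
  'on' -> 2

Encoded: [1, 3, 1, 0, 2, 5, 2]


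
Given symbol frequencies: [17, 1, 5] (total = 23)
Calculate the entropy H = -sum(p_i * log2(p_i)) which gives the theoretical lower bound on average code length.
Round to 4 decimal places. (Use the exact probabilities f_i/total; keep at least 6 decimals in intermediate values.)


Per-symbol terms -p_i * log2(p_i) with p_i = f_i/23:
  p = 17/23 = 0.739130: log2(p) = -0.436099, -p*log2(p) = 0.322334
  p = 1/23 = 0.043478: log2(p) = -4.523562, -p*log2(p) = 0.196677
  p = 5/23 = 0.217391: log2(p) = -2.201634, -p*log2(p) = 0.478616
H = 0.322334 + 0.196677 + 0.478616 = 0.997627

H = 0.9976 bits/symbol


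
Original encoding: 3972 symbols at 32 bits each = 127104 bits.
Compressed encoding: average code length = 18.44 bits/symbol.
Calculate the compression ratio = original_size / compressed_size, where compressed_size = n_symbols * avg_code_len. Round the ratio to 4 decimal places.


original_size = n_symbols * orig_bits = 3972 * 32 = 127104 bits
compressed_size = n_symbols * avg_code_len = 3972 * 18.44 = 73243.68 bits
ratio = original_size / compressed_size = 127104 / 73243.68 = 1.7354

Compression ratio = 1.7354


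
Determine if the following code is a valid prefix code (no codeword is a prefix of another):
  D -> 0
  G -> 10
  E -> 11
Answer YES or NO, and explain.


Checking each pair (does one codeword prefix another?):
  D='0' vs G='10': no prefix
  D='0' vs E='11': no prefix
  G='10' vs D='0': no prefix
  G='10' vs E='11': no prefix
  E='11' vs D='0': no prefix
  E='11' vs G='10': no prefix
No violation found over all pairs.

YES -- this is a valid prefix code. No codeword is a prefix of any other codeword.


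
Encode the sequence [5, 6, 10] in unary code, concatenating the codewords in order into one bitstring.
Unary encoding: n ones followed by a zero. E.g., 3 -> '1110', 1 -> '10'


Encode each number as n ones followed by a terminating 0:
  5 -> 111110 (6 bits)
  6 -> 1111110 (7 bits)
  10 -> 11111111110 (11 bits)
Total length = 6 + 7 + 11 = 24 bits.

Unary([5, 6, 10]) = 111110111111011111111110 (24 bits)


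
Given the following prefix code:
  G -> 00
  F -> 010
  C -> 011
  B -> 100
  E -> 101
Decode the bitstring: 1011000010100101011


Decoding step by step:
Bits 101 -> E
Bits 100 -> B
Bits 00 -> G
Bits 101 -> E
Bits 00 -> G
Bits 101 -> E
Bits 011 -> C


Decoded message: EBGEGEC


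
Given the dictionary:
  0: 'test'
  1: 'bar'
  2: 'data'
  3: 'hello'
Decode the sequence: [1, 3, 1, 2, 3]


Look up each index in the dictionary:
  1 -> 'bar'
  3 -> 'hello'
  1 -> 'bar'
  2 -> 'data'
  3 -> 'hello'

Decoded: "bar hello bar data hello"


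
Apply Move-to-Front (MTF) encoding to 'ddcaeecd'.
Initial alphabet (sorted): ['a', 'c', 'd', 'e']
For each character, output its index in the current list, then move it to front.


MTF encoding:
'd': index 2 in ['a', 'c', 'd', 'e'] -> ['d', 'a', 'c', 'e']
'd': index 0 in ['d', 'a', 'c', 'e'] -> ['d', 'a', 'c', 'e']
'c': index 2 in ['d', 'a', 'c', 'e'] -> ['c', 'd', 'a', 'e']
'a': index 2 in ['c', 'd', 'a', 'e'] -> ['a', 'c', 'd', 'e']
'e': index 3 in ['a', 'c', 'd', 'e'] -> ['e', 'a', 'c', 'd']
'e': index 0 in ['e', 'a', 'c', 'd'] -> ['e', 'a', 'c', 'd']
'c': index 2 in ['e', 'a', 'c', 'd'] -> ['c', 'e', 'a', 'd']
'd': index 3 in ['c', 'e', 'a', 'd'] -> ['d', 'c', 'e', 'a']


Output: [2, 0, 2, 2, 3, 0, 2, 3]


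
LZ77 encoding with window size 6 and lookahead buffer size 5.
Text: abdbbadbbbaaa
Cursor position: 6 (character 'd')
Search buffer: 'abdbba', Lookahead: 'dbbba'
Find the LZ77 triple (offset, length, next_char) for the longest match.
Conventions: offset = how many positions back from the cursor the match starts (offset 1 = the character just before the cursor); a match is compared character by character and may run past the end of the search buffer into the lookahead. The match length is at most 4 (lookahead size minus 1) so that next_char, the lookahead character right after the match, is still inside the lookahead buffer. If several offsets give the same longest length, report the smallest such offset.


Try each offset into the search buffer:
  offset=1 (pos 5, char 'a'): match length 0
  offset=2 (pos 4, char 'b'): match length 0
  offset=3 (pos 3, char 'b'): match length 0
  offset=4 (pos 2, char 'd'): match length 3
  offset=5 (pos 1, char 'b'): match length 0
  offset=6 (pos 0, char 'a'): match length 0
Longest match has length 3 at offset 4.
next_char = character at position 6 + 3 = 9 -> 'b'

Best match: offset=4, length=3 (matching 'dbb' starting at position 2)
LZ77 triple: (4, 3, 'b')
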